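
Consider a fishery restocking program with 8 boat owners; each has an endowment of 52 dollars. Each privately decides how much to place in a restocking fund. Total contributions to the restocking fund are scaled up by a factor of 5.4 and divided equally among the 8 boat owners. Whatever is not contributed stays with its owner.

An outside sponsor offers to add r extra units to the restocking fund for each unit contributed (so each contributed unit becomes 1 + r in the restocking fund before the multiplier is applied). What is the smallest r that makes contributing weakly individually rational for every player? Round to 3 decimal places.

With matching at rate r, one contributed unit becomes (1 + r) in the restocking fund and returns 5.4 × (1 + r) / 8 to the contributor.
Setting this equal to 1: 1 + r = 8/5.4 = 1.4815.
So the minimum matching rate is r = 1.4815 − 1 = 0.481.

0.481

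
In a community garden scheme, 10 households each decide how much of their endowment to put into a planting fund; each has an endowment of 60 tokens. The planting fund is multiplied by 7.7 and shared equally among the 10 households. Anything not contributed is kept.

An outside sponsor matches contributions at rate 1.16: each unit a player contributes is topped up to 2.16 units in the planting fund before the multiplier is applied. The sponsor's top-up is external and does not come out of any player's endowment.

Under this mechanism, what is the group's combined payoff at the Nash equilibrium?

9979.20 tokens

With the mechanism, a contributed unit returns 7.7 × 2.16 / 10 = 1.6632 per unit of net cost to the contributor — now above 1 — so contributing fully is weakly dominant for every player.
So the Nash equilibrium is full contribution by all 10; the group earns 7.7 × 2.16 × 600 = 9979.20.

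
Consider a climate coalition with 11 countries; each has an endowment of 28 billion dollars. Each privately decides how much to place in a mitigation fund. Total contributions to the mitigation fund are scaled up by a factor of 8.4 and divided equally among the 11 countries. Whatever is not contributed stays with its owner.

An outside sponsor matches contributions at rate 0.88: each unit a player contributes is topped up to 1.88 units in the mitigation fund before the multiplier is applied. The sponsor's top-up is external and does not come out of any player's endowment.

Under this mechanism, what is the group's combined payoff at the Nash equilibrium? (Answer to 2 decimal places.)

4863.94 billion dollars

The effective private return per unit is now 8.4 × 1.88 / 11 = 1.4356 > 1, so every player's dominant strategy flips to full contribution.
So the Nash equilibrium is full contribution by all 11; the group earns 8.4 × 1.88 × 308 = 4863.94.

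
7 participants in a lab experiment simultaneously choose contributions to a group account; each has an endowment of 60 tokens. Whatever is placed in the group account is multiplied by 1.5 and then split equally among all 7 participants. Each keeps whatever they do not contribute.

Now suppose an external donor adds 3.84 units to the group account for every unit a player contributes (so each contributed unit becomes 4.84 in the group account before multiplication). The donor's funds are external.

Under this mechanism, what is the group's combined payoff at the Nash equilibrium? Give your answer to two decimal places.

3049.20 tokens

Under the mechanism each unit contributed yields 1.5 × 4.84 / 7 = 1.0371 back to its contributor per unit of net cost, which exceeds 1, making full contribution the dominant choice for everyone.
At the Nash equilibrium everyone contributes 60. Group total payoff = 1.5 × 4.84 × 420 = 3049.20.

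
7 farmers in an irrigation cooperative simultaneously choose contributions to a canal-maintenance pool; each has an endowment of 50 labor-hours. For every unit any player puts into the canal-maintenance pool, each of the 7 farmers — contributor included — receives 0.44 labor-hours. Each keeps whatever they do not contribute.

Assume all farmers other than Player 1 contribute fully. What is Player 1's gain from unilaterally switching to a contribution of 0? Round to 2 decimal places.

Switching from a contribution of 50 to 0 lets Player 1 keep an extra 50 labor-hours, but lowers the canal-maintenance pool by 50, which costs Player 1 their own share of that drop: 0.44 × 50 = 22.00.
Net gain = 50 − 22.00 = 28.00. The private return per contributed unit (0.44) is below 1, so free-riding is indeed the best response regardless of what the others do.

28.00 labor-hours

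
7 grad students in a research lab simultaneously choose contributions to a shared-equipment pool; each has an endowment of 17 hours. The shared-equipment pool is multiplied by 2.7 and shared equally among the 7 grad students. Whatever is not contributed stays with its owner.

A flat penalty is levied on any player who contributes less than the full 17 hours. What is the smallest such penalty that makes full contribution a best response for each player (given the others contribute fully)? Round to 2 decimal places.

10.44 hours

Given the others contribute fully, the best deviation is to contribute 0 (any partial contribution still incurs the fine and gives up units whose private return 0.3857 is below 1).
Deviating from 17 to 0 saves 17 hours but forfeits the deviator's share of the drop in the shared-equipment pool: 2.7/7 × 17 = 6.56.
So the deviation gain is 17 − 6.56 = 10.44, and the fine must be at least 10.44 hours to wipe it out.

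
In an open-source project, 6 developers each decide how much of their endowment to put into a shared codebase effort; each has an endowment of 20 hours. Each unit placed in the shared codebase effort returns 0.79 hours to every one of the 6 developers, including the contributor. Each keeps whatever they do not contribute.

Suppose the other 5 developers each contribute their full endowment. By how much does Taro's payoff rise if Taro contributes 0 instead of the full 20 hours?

Switching from a contribution of 20 to 0 lets Taro keep an extra 20 hours, but lowers the shared codebase effort by 20, which costs Taro their own share of that drop: 0.79 × 20 = 15.80.
Net gain = 20 − 15.80 = 4.20. The private return per contributed unit (0.79) is below 1, so free-riding is indeed the best response regardless of what the others do.

4.20 hours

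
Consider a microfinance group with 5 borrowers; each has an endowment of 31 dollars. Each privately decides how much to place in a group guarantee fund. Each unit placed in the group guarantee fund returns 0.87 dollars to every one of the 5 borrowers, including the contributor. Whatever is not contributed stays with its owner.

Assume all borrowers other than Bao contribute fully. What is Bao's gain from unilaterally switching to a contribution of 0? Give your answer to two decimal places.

4.03 dollars

Switching from a contribution of 31 to 0 lets Bao keep an extra 31 dollars, but lowers the group guarantee fund by 31, which costs Bao their own share of that drop: 0.87 × 31 = 26.97.
Net gain = 31 − 26.97 = 4.03. The private return per contributed unit (0.87) is below 1, so free-riding is indeed the best response regardless of what the others do.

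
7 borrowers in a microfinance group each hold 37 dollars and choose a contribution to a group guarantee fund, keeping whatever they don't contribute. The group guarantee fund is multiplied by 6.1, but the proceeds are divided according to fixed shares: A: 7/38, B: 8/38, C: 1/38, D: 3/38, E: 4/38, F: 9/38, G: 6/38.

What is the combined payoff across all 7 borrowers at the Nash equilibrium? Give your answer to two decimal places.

825.10 dollars

Each unit j contributes comes back to j as 6.1 × (j's share), so j prefers to contribute only if that share exceeds 1/6.1 = 0.1639; otherwise keeping the unit dominates.
A, B and F clear that bar, contributing 37 each; the remaining 4 contribute 0. Total contributed: 111.
The group guarantee fund pays out 6.1 × 111 = 677.10 in total (split across the unequal shares, but the aggregate is all that matters for the group sum).
The 4 free-riders keep 37 each, adding 148. Group total = 148 + 677.10 = 825.10.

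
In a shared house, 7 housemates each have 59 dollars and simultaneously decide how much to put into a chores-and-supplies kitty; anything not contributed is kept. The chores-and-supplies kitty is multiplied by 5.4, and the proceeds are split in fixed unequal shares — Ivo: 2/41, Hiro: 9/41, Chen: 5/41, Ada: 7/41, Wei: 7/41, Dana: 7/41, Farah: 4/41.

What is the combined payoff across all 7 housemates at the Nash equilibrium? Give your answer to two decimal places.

Each unit j contributes comes back to j as 5.4 × (j's share), so j prefers to contribute only if that share exceeds 1/5.4 = 0.1852; otherwise keeping the unit dominates.
Hiro alone (share 9/41) is above the threshold, contributing 59; the remaining 6 contribute 0. Total contributed: 59.
The chores-and-supplies kitty pays out 5.4 × 59 = 318.60 in total (split across the unequal shares, but the aggregate is all that matters for the group sum).
The 6 free-riders keep 59 each, adding 354. Group total = 354 + 318.60 = 672.60.

672.60 dollars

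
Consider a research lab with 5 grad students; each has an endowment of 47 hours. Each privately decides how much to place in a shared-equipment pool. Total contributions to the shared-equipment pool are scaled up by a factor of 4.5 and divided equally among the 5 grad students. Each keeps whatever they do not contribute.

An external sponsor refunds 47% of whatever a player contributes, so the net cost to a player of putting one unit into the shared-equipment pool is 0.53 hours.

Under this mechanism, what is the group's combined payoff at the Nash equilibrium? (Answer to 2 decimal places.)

The effective private return per unit is now (4.5/5) / 0.53 = 1.6981 > 1, so every player's dominant strategy flips to full contribution.
So the Nash equilibrium is full contribution by all 5; the group earns 5 × (47 × 0.47 + 4.5 × 47) = 1167.95.

1167.95 hours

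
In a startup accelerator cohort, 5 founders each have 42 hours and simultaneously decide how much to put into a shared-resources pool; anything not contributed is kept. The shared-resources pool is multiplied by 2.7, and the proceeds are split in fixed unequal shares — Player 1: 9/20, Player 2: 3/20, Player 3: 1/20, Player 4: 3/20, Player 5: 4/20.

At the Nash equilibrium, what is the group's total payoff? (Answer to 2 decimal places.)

281.40 hours

A player with share s gets back 2.7·s per unit contributed, so full contribution is dominant for anyone with s > 1/2.7 = 0.3704 and zero contribution is dominant for anyone below.
The only share above 0.3704 is Player 1's 9/20, contributing 42; the remaining 4 contribute 0. Total contributed: 42.
The shared-resources pool pays out 2.7 × 42 = 113.40 in total (split across the unequal shares, but the aggregate is all that matters for the group sum).
The 4 free-riders keep 42 each, adding 168. Group total = 168 + 113.40 = 281.40.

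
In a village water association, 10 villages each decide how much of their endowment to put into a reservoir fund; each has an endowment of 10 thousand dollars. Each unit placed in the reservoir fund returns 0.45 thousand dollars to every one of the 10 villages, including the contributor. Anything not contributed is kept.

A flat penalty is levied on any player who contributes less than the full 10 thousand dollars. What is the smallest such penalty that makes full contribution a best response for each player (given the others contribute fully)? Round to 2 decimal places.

5.50 thousand dollars

Given the others contribute fully, the best deviation is to contribute 0 (any partial contribution still incurs the fine and gives up units whose private return 0.45 is below 1).
Deviating from 10 to 0 saves 10 thousand dollars but forfeits the deviator's share of the drop in the reservoir fund: 0.45 × 10 = 4.50.
So the deviation gain is 10 − 4.50 = 5.50, and the fine must be at least 5.50 thousand dollars to wipe it out.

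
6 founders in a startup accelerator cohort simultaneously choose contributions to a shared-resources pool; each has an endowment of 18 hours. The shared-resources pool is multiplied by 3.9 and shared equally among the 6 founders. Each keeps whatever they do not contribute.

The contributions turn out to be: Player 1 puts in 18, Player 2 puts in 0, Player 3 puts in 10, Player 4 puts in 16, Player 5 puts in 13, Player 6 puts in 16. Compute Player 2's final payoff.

Total contributed: 18 + 0 + 10 + 16 + 13 + 16 = 73.
Each receives 3.9 × 73 / 6 = 47.45 from the shared-resources pool.
Player 2 keeps 18 − 0 = 18, so Player 2's payoff is 18 + 47.45 = 65.45.

65.45 hours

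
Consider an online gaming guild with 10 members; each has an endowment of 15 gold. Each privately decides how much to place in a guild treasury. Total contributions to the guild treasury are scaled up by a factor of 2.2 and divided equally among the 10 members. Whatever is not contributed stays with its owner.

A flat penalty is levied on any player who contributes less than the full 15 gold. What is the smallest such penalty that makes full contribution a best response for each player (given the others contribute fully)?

11.70 gold

Given the others contribute fully, the best deviation is to contribute 0 (any partial contribution still incurs the fine and gives up units whose private return 0.2200 is below 1).
Deviating from 15 to 0 saves 15 gold but forfeits the deviator's share of the drop in the guild treasury: 2.2/10 × 15 = 3.30.
So the deviation gain is 15 − 3.30 = 11.70, and the fine must be at least 11.70 gold to wipe it out.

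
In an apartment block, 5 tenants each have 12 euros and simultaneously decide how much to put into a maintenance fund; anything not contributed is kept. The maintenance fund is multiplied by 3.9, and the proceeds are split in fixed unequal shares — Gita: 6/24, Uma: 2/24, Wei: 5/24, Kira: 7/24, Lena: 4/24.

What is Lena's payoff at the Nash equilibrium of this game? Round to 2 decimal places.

19.80 euros

Each unit j contributes comes back to j as 3.9 × (j's share), so j prefers to contribute only if that share exceeds 1/3.9 = 0.2564; otherwise keeping the unit dominates.
Only Kira (7/24) clears that bar, contributing 12; the remaining 4 contribute 0. Total contributed: 12.
Lena keeps 12 and receives 3.9 × 12 × 4/24 = 7.80 from the maintenance fund, for a payoff of 19.80.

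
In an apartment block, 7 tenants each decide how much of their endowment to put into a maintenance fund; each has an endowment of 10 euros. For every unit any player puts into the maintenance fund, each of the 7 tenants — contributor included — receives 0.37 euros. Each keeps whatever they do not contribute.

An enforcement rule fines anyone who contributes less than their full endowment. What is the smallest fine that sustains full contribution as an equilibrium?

Given the others contribute fully, the best deviation is to contribute 0 (any partial contribution still incurs the fine and gives up units whose private return 0.37 is below 1).
Deviating from 10 to 0 saves 10 euros but forfeits the deviator's share of the drop in the maintenance fund: 0.37 × 10 = 3.70.
So the deviation gain is 10 − 3.70 = 6.30, and the fine must be at least 6.30 euros to wipe it out.

6.30 euros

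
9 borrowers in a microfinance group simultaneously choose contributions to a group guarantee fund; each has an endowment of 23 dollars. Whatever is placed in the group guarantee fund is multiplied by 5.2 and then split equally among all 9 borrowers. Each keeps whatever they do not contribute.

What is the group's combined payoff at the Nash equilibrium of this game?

207.00 dollars

Each contributed unit returns 5.2/9 = 0.5778 to its contributor — below 1 — so contributing 0 is dominant for every player. At the Nash equilibrium everyone keeps their 23, and the group total is 9 × 23 = 207.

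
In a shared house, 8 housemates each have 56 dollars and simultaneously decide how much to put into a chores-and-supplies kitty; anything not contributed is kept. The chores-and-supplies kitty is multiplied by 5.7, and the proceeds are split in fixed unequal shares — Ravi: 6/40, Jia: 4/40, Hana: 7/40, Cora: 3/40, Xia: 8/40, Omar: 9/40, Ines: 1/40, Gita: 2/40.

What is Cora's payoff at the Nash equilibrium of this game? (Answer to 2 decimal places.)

Player j's private return per contributed unit is 5.7 × (j's share). Contributing is weakly dominant for j when that share is at least 1/5.7 = 0.1754, and contributing 0 is dominant otherwise.
Xia and Omar are above the threshold, contributing 56 each; the remaining 6 contribute 0. Total contributed: 112.
Cora keeps 56 and receives 5.7 × 112 × 3/40 = 47.88 from the chores-and-supplies kitty, for a payoff of 103.88.

103.88 dollars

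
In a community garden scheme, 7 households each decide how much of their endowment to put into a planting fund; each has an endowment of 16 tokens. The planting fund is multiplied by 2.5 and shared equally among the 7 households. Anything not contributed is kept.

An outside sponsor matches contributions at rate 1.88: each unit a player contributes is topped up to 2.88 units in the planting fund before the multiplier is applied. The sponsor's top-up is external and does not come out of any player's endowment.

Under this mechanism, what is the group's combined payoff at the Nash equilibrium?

Under the mechanism each unit contributed yields 2.5 × 2.88 / 7 = 1.0286 back to its contributor per unit of net cost, which exceeds 1, making full contribution the dominant choice for everyone.
So the Nash equilibrium is full contribution by all 7; the group earns 2.5 × 2.88 × 112 = 806.40.

806.40 tokens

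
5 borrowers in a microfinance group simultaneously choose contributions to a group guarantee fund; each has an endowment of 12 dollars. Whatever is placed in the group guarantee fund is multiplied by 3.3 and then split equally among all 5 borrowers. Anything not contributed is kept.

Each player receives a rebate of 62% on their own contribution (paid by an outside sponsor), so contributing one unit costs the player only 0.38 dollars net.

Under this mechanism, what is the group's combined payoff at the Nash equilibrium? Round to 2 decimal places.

Under the mechanism each unit contributed yields (3.3/5) / 0.38 = 1.7368 back to its contributor per unit of net cost, which exceeds 1, making full contribution the dominant choice for everyone.
So the Nash equilibrium is full contribution by all 5; the group earns 5 × (12 × 0.62 + 3.3 × 12) = 235.20.

235.20 dollars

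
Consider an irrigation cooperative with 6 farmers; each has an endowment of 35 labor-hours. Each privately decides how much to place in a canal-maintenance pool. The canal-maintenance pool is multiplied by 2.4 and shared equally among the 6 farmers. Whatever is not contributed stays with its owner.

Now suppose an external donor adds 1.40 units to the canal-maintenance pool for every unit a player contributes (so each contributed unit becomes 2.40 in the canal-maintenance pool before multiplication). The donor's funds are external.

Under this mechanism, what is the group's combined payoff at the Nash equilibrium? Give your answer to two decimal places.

210.00 labor-hours

With the mechanism, a contributed unit returns 2.4 × 2.40 / 6 = 0.9600 per unit of net cost — still below 1 — so contributing 0 remains dominant for every player.
At the Nash equilibrium no one contributes; group total payoff = 6 × 35 = 210.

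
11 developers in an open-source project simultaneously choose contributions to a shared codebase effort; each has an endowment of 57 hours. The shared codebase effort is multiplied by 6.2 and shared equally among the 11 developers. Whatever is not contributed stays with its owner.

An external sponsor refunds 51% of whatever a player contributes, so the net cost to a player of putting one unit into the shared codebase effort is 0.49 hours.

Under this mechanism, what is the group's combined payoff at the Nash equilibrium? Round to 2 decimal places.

4207.17 hours

With the mechanism, a contributed unit returns (6.2/11) / 0.49 = 1.1503 per unit of net cost to the contributor — now above 1 — so contributing fully is weakly dominant for every player.
At the Nash equilibrium everyone contributes 57. Group total payoff = 11 × (57 × 0.51 + 6.2 × 57) = 4207.17.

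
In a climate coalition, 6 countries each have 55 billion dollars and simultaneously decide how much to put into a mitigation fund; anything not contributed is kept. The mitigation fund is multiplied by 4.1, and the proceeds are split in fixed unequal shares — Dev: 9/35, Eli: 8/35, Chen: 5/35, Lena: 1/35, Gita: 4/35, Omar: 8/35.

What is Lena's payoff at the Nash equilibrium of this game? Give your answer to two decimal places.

61.44 billion dollars

For player j, contributing a unit is worthwhile iff 4.1 × (j's share) ≥ 1, i.e. iff j's share is at least 0.2439.
Dev alone (share 9/35) is above the threshold, contributing 55; the remaining 5 contribute 0. Total contributed: 55.
Lena keeps 55 and receives 4.1 × 55 × 1/35 = 6.44 from the mitigation fund, for a payoff of 61.44.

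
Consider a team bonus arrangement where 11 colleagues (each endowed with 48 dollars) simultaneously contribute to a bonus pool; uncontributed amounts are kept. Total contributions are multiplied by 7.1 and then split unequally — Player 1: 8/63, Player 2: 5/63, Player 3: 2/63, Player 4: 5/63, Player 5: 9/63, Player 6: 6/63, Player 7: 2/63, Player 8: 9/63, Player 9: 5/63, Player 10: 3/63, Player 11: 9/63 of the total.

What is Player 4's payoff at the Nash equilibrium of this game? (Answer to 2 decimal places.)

Each unit j contributes comes back to j as 7.1 × (j's share), so j prefers to contribute only if that share exceeds 1/7.1 = 0.1408; otherwise keeping the unit dominates.
Player 5, Player 8 and Player 11 are above the threshold, contributing 48 each; the remaining 8 contribute 0. Total contributed: 144.
Player 4 keeps 48 and receives 7.1 × 144 × 5/63 = 81.14 from the bonus pool, for a payoff of 129.14.

129.14 dollars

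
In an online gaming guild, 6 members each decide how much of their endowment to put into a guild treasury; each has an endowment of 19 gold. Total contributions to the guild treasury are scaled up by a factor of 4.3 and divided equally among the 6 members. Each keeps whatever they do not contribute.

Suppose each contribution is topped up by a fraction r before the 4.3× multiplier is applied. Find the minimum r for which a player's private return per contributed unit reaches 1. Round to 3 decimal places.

0.395

With matching at rate r, one contributed unit becomes (1 + r) in the guild treasury and returns 4.3 × (1 + r) / 6 to the contributor.
Setting this equal to 1: 1 + r = 6/4.3 = 1.3953.
So the minimum matching rate is r = 1.3953 − 1 = 0.395.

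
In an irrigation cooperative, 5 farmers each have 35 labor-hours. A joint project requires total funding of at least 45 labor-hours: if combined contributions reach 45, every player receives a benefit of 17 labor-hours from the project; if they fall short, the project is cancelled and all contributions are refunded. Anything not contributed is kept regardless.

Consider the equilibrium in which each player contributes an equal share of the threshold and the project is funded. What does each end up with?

43 labor-hours

Equal share of the threshold: 45/5 = 9.
At this profile no one gains by cutting their contribution: any cut drops the total below 45, the project is cancelled, contributions are refunded, and the deviator ends with 35, which is less than 35 − 9 + 17 = 43. Contributing more than 9 just wastes the excess. So contributing exactly 9 is a best response.
Each player's payoff: 35 − 9 + 17 = 43.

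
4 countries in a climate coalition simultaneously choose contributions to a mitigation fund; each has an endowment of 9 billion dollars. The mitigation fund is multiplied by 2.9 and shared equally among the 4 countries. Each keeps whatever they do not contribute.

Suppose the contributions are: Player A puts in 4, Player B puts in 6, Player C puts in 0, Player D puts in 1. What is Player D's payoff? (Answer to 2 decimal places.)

15.98 billion dollars

Total contributed: 4 + 6 + 0 + 1 = 11.
Each receives 2.9 × 11 / 4 = 7.98 from the mitigation fund.
Player D keeps 9 − 1 = 8, so Player D's payoff is 8 + 7.98 = 15.98.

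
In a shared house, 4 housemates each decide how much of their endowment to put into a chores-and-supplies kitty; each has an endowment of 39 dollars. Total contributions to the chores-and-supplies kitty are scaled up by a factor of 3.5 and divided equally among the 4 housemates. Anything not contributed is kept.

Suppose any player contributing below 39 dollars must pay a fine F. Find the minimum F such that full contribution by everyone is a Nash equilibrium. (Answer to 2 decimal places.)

Given the others contribute fully, the best deviation is to contribute 0 (any partial contribution still incurs the fine and gives up units whose private return 0.8750 is below 1).
Deviating from 39 to 0 saves 39 dollars but forfeits the deviator's share of the drop in the chores-and-supplies kitty: 3.5/4 × 39 = 34.12.
So the deviation gain is 39 − 34.12 = 4.88, and the fine must be at least 4.88 dollars to wipe it out.

4.88 dollars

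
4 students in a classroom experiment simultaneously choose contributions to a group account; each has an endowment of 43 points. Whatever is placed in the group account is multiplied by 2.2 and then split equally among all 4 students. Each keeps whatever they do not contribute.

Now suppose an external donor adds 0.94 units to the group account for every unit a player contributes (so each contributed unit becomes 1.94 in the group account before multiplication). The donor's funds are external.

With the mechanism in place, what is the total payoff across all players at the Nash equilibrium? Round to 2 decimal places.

734.10 points

The effective private return per unit is now 2.2 × 1.94 / 4 = 1.0670 > 1, so every player's dominant strategy flips to full contribution.
At the Nash equilibrium everyone contributes 43. Group total payoff = 2.2 × 1.94 × 172 = 734.10.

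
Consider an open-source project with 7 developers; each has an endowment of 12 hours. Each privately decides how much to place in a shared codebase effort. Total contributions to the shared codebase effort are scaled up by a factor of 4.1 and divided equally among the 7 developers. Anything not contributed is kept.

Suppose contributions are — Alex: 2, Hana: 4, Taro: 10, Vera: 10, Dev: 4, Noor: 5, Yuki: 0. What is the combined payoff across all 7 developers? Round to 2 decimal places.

192.50 hours

Total contributed: 2 + 4 + 10 + 10 + 4 + 5 + 0 = 35; total kept: 7 × 12 − 35 = 49.
The shared codebase effort pays out 4.1 × 35 = 143.50 in aggregate.
Group total = 49 + 143.50 = 192.50.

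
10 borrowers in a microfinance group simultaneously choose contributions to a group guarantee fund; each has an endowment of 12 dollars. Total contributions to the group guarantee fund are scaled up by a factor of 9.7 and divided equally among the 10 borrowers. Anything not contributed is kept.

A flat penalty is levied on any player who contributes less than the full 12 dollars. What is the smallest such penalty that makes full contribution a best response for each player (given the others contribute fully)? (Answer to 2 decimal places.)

0.36 dollars

Given the others contribute fully, the best deviation is to contribute 0 (any partial contribution still incurs the fine and gives up units whose private return 0.9700 is below 1).
Deviating from 12 to 0 saves 12 dollars but forfeits the deviator's share of the drop in the group guarantee fund: 9.7/10 × 12 = 11.64.
So the deviation gain is 12 − 11.64 = 0.36, and the fine must be at least 0.36 dollars to wipe it out.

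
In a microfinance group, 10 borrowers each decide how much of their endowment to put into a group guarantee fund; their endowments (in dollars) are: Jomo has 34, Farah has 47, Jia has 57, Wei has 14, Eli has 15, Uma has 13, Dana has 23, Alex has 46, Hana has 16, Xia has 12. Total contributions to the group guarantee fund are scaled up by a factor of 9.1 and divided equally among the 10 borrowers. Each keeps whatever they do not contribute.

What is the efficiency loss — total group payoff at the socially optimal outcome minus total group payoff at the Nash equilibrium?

The private return per contributed unit is 9.1/10 = 0.9100 < 1 for every player regardless of endowment, so the Nash equilibrium is zero contribution and the group total is Σ E_j = 34 + 47 + 57 + 14 + 15 + 13 + 23 + 46 + 16 + 12 = 277.
Each contributed unit returns 9.100 to the group, so the social optimum is full contribution by everyone: group total = 9.100 × 277 = 2520.70.
Efficiency loss = (9.100 − 1) × 277 = 2243.70.

2243.70 dollars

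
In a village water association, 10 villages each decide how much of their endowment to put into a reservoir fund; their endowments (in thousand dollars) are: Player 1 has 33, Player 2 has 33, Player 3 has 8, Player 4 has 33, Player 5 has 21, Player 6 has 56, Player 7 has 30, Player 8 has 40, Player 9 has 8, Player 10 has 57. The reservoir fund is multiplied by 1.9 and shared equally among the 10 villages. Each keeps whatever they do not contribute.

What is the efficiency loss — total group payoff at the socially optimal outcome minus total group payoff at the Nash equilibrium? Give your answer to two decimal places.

287.10 thousand dollars

The private return per contributed unit is 1.9/10 = 0.1900 < 1 for every player regardless of endowment, so the Nash equilibrium is zero contribution and the group total is Σ E_j = 33 + 33 + 8 + 33 + 21 + 56 + 30 + 40 + 8 + 57 = 319.
Each contributed unit returns 1.900 to the group, so the social optimum is full contribution by everyone: group total = 1.900 × 319 = 606.10.
Efficiency loss = (1.900 − 1) × 319 = 287.10.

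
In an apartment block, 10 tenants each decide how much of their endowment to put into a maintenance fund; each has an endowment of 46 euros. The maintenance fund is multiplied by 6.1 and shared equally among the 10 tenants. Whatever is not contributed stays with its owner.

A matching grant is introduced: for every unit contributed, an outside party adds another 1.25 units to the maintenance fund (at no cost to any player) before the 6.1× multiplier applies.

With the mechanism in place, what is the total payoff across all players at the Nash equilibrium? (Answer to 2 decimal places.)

With the mechanism, a contributed unit returns 6.1 × 2.25 / 10 = 1.3725 per unit of net cost to the contributor — now above 1 — so contributing fully is weakly dominant for every player.
At the Nash equilibrium everyone contributes 46. Group total payoff = 6.1 × 2.25 × 460 = 6313.50.

6313.50 euros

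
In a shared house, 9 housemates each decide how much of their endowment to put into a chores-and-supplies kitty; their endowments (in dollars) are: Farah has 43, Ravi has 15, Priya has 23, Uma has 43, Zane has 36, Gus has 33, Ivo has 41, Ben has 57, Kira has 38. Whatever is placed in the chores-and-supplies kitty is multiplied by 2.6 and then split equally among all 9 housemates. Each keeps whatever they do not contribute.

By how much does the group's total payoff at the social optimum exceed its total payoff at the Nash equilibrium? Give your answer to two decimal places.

The private return per contributed unit is 2.6/9 = 0.2889 < 1 for every player regardless of endowment, so the Nash equilibrium is zero contribution and the group total is Σ E_j = 43 + 15 + 23 + 43 + 36 + 33 + 41 + 57 + 38 = 329.
Each contributed unit returns 2.600 to the group, so the social optimum is full contribution by everyone: group total = 2.600 × 329 = 855.40.
Efficiency loss = (2.600 − 1) × 329 = 526.40.

526.40 dollars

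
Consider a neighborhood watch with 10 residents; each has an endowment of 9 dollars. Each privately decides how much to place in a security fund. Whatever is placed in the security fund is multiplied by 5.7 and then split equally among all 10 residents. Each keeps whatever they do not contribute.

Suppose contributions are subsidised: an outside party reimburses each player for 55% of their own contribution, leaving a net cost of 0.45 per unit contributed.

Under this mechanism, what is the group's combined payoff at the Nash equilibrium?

Under the mechanism each unit contributed yields (5.7/10) / 0.45 = 1.2667 back to its contributor per unit of net cost, which exceeds 1, making full contribution the dominant choice for everyone.
So the Nash equilibrium is full contribution by all 10; the group earns 10 × (9 × 0.55 + 5.7 × 9) = 562.50.

562.50 dollars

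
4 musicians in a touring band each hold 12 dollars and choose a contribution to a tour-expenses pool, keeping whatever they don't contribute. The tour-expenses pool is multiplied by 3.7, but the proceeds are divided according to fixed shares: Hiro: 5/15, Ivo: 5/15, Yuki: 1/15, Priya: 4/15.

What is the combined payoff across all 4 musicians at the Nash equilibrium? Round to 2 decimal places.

112.80 dollars

A player with share s gets back 3.7·s per unit contributed, so full contribution is dominant for anyone with s > 1/3.7 = 0.2703 and zero contribution is dominant for anyone below.
The shares above 0.2703 belong to Hiro and Ivo, contributing 12 each; the remaining 2 contribute 0. Total contributed: 24.
The tour-expenses pool pays out 3.7 × 24 = 88.80 in total (split across the unequal shares, but the aggregate is all that matters for the group sum).
The 2 free-riders keep 12 each, adding 24. Group total = 24 + 88.80 = 112.80.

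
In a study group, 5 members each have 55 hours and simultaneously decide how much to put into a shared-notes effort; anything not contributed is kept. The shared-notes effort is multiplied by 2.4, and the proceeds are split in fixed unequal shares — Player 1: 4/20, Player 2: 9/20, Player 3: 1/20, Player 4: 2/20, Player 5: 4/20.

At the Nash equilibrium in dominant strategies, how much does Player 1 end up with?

A player with share s gets back 2.4·s per unit contributed, so full contribution is dominant for anyone with s > 1/2.4 = 0.4167 and zero contribution is dominant for anyone below.
Only Player 2 (9/20) clears that bar, contributing 55; the remaining 4 contribute 0. Total contributed: 55.
Player 1 keeps 55 and receives 2.4 × 55 × 4/20 = 26.40 from the shared-notes effort, for a payoff of 81.40.

81.40 hours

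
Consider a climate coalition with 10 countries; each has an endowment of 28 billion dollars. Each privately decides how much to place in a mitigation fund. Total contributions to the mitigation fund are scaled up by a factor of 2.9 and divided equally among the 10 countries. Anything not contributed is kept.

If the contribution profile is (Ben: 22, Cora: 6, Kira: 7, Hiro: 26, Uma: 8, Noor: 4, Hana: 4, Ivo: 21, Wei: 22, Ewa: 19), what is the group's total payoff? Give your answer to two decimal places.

544.10 billion dollars

Total contributed: 22 + 6 + 7 + 26 + 8 + 4 + 4 + 21 + 22 + 19 = 139; total kept: 10 × 28 − 139 = 141.
The mitigation fund pays out 2.9 × 139 = 403.10 in aggregate.
Group total = 141 + 403.10 = 544.10.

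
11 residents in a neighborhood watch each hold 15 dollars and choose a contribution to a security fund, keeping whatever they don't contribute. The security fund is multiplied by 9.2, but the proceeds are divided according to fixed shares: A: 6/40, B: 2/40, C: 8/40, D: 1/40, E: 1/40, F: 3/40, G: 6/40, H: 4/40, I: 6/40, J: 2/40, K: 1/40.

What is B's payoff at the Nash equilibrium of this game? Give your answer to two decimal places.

42.60 dollars

For player j, contributing a unit is worthwhile iff 9.2 × (j's share) ≥ 1, i.e. iff j's share is at least 0.1087.
A, C, G and I clear that bar, contributing 15 each; the remaining 7 contribute 0. Total contributed: 60.
B keeps 15 and receives 9.2 × 60 × 2/40 = 27.60 from the security fund, for a payoff of 42.60.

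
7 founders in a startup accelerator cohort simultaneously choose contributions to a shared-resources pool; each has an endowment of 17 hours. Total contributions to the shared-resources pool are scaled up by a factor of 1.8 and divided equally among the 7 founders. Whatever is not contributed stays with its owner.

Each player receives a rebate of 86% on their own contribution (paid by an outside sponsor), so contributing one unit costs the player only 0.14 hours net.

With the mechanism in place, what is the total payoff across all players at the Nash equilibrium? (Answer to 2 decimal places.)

Under the mechanism each unit contributed yields (1.8/7) / 0.14 = 1.8367 back to its contributor per unit of net cost, which exceeds 1, making full contribution the dominant choice for everyone.
At the Nash equilibrium everyone contributes 17. Group total payoff = 7 × (17 × 0.86 + 1.8 × 17) = 316.54.

316.54 hours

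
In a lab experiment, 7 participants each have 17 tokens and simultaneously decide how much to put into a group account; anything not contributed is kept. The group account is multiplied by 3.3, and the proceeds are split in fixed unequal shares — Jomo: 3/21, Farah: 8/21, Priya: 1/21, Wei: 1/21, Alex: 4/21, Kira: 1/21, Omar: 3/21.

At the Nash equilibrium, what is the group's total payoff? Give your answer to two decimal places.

158.10 tokens

For player j, contributing a unit is worthwhile iff 3.3 × (j's share) ≥ 1, i.e. iff j's share is at least 0.3030.
The only share above 0.3030 is Farah's 8/21, contributing 17; the remaining 6 contribute 0. Total contributed: 17.
The group account pays out 3.3 × 17 = 56.10 in total (split across the unequal shares, but the aggregate is all that matters for the group sum).
The 6 free-riders keep 17 each, adding 102. Group total = 102 + 56.10 = 158.10.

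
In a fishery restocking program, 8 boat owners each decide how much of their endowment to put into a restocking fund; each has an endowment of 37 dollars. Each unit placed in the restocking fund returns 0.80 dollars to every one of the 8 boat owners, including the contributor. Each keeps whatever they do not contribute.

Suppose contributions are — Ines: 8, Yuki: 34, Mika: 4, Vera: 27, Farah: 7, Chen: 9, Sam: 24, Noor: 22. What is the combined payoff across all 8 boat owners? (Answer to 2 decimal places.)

1025.00 dollars

Total contributed: 8 + 34 + 4 + 27 + 7 + 9 + 24 + 22 = 135; total kept: 8 × 37 − 135 = 161.
The restocking fund pays out 0.80 × 8 × 135 = 864.00 in aggregate.
Group total = 161 + 864.00 = 1025.00.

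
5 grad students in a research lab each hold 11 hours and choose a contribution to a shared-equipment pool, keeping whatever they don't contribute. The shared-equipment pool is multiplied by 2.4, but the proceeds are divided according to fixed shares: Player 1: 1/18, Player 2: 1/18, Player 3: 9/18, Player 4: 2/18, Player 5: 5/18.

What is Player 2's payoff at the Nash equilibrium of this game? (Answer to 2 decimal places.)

Player j's private return per contributed unit is 2.4 × (j's share). Contributing is weakly dominant for j when that share is at least 1/2.4 = 0.4167, and contributing 0 is dominant otherwise.
The only share above 0.4167 is Player 3's 9/18, contributing 11; the remaining 4 contribute 0. Total contributed: 11.
Player 2 keeps 11 and receives 2.4 × 11 × 1/18 = 1.47 from the shared-equipment pool, for a payoff of 12.47.

12.47 hours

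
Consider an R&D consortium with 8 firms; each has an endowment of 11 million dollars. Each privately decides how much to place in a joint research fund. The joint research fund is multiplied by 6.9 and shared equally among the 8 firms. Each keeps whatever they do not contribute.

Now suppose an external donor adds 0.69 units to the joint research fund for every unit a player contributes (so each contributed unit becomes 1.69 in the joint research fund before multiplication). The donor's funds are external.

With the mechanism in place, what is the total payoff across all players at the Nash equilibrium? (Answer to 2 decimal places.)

1026.17 million dollars

Under the mechanism each unit contributed yields 6.9 × 1.69 / 8 = 1.4576 back to its contributor per unit of net cost, which exceeds 1, making full contribution the dominant choice for everyone.
At the Nash equilibrium everyone contributes 11. Group total payoff = 6.9 × 1.69 × 88 = 1026.17.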